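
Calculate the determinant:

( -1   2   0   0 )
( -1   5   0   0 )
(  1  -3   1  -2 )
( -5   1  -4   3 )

The matrix is block lower-triangular with a 2×2 block and a 2×2 block on the diagonal, so its determinant equals the product of the determinants of the diagonal blocks.
det of the 2×2 block = -3
det of the 2×2 block = -5
det = (-3)·(-5) = 15

15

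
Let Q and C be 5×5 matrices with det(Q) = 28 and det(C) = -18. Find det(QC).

The determinant is -504.

det(QC) = det(Q)·det(C) = (28)·(-18) = -504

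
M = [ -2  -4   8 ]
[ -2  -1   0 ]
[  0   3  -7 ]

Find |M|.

The determinant is -6.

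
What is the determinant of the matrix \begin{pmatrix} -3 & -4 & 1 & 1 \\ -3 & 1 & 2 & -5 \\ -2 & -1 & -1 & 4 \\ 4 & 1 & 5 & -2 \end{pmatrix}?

400

Expand along row 1:
  + (-3) · M_11   where M_11 = det([1 2 -5; -1 -1 4; 1 5 -2]) = 6
  − (-4) · M_12   where M_12 = det([-3 2 -5; -2 -1 4; 4 5 -2]) = 108
  + (1) · M_13   where M_13 = det([-3 1 -5; -2 -1 4; 4 1 -2]) = 8
  − (1) · M_14   where M_14 = det([-3 1 2; -2 -1 -1; 4 1 5]) = 22
det = (+1)·(-3)·(6) + (-1)·(-4)·(108) + (+1)·(1)·(8) + (-1)·(1)·(22) = 400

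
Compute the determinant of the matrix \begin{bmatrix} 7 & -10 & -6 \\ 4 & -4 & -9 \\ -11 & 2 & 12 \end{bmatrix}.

-504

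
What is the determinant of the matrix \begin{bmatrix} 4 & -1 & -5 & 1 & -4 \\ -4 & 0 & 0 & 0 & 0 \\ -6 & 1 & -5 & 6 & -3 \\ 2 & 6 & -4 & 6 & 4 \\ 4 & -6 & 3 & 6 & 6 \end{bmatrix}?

-6768

Expand along row 2 (it has 4 zeros):
  − (-4) · M_21   where M_21 = det([-1 -5 1 -4; 1 -5 6 -3; 6 -4 6 4; -6 3 6 6]) = -1692
det = (-1)·(-4)·(-1692) = -6768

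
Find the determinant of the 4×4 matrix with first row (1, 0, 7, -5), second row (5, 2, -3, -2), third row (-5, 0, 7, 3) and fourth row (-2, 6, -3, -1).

-1220

Expand along column 2 (it has 2 zeros):
  + (2) · M_22   where M_22 = det([1 7 -5; -5 7 3; -2 -3 -1]) = -220
  + (6) · M_42   where M_42 = det([1 7 -5; 5 -3 -2; -5 7 3]) = -130
det = (+1)·(2)·(-220) + (+1)·(6)·(-130) = -1220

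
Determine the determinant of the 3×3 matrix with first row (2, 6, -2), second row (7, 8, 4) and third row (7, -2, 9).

Expand along row 1:
  + 2 · |8 4; -2 9| = 2·(72 − (-8)) = 160
  − 6 · |7 4; 7 9| = −6·(63 − 28) = -210
  + (-2) · |7 8; 7 -2| = (-2)·(-14 − 56) = 140
Sum: (160) + (-210) + (140) = 90

90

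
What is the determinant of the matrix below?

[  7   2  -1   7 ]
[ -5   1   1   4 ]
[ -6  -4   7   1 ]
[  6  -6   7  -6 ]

-497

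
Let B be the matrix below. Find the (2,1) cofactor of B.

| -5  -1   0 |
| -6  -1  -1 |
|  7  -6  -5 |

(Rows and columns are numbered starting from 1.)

The cofactor is -5.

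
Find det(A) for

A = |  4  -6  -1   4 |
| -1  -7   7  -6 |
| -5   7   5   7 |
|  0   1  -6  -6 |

-1425

Expand along row 4 (it has 1 zero):
  + (1) · M_42   where M_42 = det([4 -1 4; -1 7 -6; -5 5 7]) = 399
  − (-6) · M_43   where M_43 = det([4 -6 4; -1 -7 -6; -5 7 7]) = -418
  + (-6) · M_44   where M_44 = det([4 -6 -1; -1 -7 7; -5 7 5]) = -114
det = (+1)·(1)·(399) + (-1)·(-6)·(-418) + (+1)·(-6)·(-114) = -1425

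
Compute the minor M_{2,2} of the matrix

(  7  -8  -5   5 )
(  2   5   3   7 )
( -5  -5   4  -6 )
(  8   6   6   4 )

The minor is 194.

Delete row 2 and column 2; the remaining 3×3 submatrix is [7 -5 5; -5 4 -6; 8 6 4].
Its determinant is 194.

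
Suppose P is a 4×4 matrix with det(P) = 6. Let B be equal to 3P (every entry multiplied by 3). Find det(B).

For a 4×4 matrix, det(3P) = 3^4·det(P) = 81·det(P).
det(B) = (81)·(6) = 486

The determinant is 486.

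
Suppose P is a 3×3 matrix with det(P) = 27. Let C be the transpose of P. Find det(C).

|C| = 27

det(Pᵀ) = det(P).
det(C) = (1)·(27) = 27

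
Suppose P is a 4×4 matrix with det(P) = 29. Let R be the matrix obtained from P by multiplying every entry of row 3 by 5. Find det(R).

145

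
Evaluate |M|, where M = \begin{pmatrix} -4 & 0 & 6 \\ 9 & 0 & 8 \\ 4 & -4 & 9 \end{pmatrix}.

Expand along column 2:
  − (-4) · |-4 6; 9 8| = −(-4)·(-32 − 54) = -344

det(M) = -344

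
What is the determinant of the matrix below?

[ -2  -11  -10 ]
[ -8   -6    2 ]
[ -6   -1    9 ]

The determinant is -276.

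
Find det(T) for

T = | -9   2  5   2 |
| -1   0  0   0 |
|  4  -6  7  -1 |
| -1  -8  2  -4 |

|T| = -44

Expand along row 2 (it has 3 zeros):
  − (-1) · M_21   where M_21 = det([2 5 2; -6 7 -1; -8 2 -4]) = -44
det = (-1)·(-1)·(-44) = -44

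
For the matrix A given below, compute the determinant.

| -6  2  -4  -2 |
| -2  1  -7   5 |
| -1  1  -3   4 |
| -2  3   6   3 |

Expand along row 1:
  + (-6) · M_11   where M_11 = det([1 -7 5; 1 -3 4; 3 6 3]) = -21
  − (2) · M_12   where M_12 = det([-2 -7 5; -1 -3 4; -2 6 3]) = 41
  + (-4) · M_13   where M_13 = det([-2 1 5; -1 1 4; -2 3 3]) = 8
  − (-2) · M_14   where M_14 = det([-2 1 -7; -1 1 -3; -2 3 6]) = -11
det = (+1)·(-6)·(-21) + (-1)·(2)·(41) + (+1)·(-4)·(8) + (-1)·(-2)·(-11) = -10

The determinant is -10.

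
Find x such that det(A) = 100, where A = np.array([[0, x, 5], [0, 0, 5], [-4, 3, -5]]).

Expanding along the column containing x, det(A) is linear in x: det(A) = (-20)·x + (0).
Set (-20)·x + (0) = 100  ⇒  (-20)·x = 100  ⇒  x = -5.

x = -5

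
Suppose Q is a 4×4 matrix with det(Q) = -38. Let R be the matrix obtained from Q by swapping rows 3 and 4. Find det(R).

38

Swapping two rows multiplies the determinant by −1.
det(R) = (-1)·(-38) = 38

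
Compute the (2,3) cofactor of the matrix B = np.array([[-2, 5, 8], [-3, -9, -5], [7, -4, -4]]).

Delete row 2 and column 3; the remaining 2×2 submatrix is [-2 5; 7 -4].
Its determinant is (-2)·(-4) − 5·7 = -27.
The cofactor carries sign (−1)^(2+3) = −1, so C_{2,3} = −(-27) = 27.

The cofactor is 27.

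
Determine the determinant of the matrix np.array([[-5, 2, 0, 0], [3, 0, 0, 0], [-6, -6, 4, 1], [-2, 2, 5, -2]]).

78

The matrix is block lower-triangular with a 2×2 block and a 2×2 block on the diagonal, so its determinant equals the product of the determinants of the diagonal blocks.
det of the 2×2 block = -6
det of the 2×2 block = -13
det = (-6)·(-13) = 78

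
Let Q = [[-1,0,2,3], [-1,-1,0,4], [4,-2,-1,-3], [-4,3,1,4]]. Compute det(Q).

Expand along row 1 (it has 1 zero):
  + (-1) · M_11   where M_11 = det([-1 0 4; -2 -1 -3; 3 1 4]) = 5
  + (2) · M_13   where M_13 = det([-1 -1 4; 4 -2 -3; -4 3 4]) = 19
  − (3) · M_14   where M_14 = det([-1 -1 0; 4 -2 -1; -4 3 1]) = -1
det = (+1)·(-1)·(5) + (+1)·(2)·(19) + (-1)·(3)·(-1) = 36

det(Q) = 36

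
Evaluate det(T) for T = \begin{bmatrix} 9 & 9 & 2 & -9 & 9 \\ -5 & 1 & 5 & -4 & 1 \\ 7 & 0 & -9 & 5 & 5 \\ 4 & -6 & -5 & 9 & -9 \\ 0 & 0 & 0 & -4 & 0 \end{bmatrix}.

-2420

Expand along row 5 (it has 4 zeros):
  − (-4) · M_54   where M_54 = det([9 9 2 9; -5 1 5 1; 7 0 -9 5; 4 -6 -5 -9]) = -605
det = (-1)·(-4)·(-605) = -2420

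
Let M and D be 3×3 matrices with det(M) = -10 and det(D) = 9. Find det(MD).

det(MD) = det(M)·det(D) = (-10)·(9) = -90

The determinant is -90.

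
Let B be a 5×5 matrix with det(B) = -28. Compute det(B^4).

The determinant is 614656.

det(B^4) = (det B)^4 = (-28)^4 = 614656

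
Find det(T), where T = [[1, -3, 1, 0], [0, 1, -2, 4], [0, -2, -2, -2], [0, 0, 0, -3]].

Expand along row 4 (it has 3 zeros):
  + (-3) · M_44   where M_44 = det([1 -3 1; 0 1 -2; 0 -2 -2]) = -6
det = (+1)·(-3)·(-6) = 18

18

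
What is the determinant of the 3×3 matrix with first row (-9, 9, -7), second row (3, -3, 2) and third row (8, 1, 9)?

-27

Expand along column 1:
  + (-9) · |-3 2; 1 9| = (-9)·(-27 − 2) = 261
  − 3 · |9 -7; 1 9| = −3·(81 − (-7)) = -264
  + 8 · |9 -7; -3 2| = 8·(18 − 21) = -24
Sum: (261) + (-264) + (-24) = -27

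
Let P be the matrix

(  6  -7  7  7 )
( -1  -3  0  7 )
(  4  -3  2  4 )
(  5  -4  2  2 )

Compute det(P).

Expand along row 2 (it has 1 zero):
  − (-1) · M_21   where M_21 = det([-7 7 7; -3 2 4; -4 2 2]) = -28
  + (-3) · M_22   where M_22 = det([6 7 7; 4 2 4; 5 2 2]) = 46
  + (7) · M_24   where M_24 = det([6 -7 7; 4 -3 2; 5 -4 2]) = -9
det = (-1)·(-1)·(-28) + (+1)·(-3)·(46) + (+1)·(7)·(-9) = -229

The determinant is -229.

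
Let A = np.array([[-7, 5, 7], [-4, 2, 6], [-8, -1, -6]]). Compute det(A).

The determinant is -178.

Expand along column 1:
  + (-7) · |2 6; -1 -6| = (-7)·(-12 − (-6)) = 42
  − (-4) · |5 7; -1 -6| = −(-4)·(-30 − (-7)) = -92
  + (-8) · |5 7; 2 6| = (-8)·(30 − 14) = -128
Sum: (42) + (-92) + (-128) = -178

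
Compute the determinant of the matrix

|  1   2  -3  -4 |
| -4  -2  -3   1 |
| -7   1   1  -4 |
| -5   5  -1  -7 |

Expand along row 1:
  + (1) · M_11   where M_11 = det([-2 -3 1; 1 1 -4; 5 -1 -7]) = 55
  − (2) · M_12   where M_12 = det([-4 -3 1; -7 1 -4; -5 -1 -7]) = 143
  + (-3) · M_13   where M_13 = det([-4 -2 1; -7 1 -4; -5 5 -7]) = -24
  − (-4) · M_14   where M_14 = det([-4 -2 -3; -7 1 1; -5 5 -1]) = 138
det = (+1)·(1)·(55) + (-1)·(2)·(143) + (+1)·(-3)·(-24) + (-1)·(-4)·(138) = 393

393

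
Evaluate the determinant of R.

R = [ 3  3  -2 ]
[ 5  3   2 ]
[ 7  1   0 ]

det(R) = 68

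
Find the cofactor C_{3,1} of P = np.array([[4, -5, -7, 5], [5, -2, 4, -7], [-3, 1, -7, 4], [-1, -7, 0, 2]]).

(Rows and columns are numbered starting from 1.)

-271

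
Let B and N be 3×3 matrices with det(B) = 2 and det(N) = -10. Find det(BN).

|BN| = -20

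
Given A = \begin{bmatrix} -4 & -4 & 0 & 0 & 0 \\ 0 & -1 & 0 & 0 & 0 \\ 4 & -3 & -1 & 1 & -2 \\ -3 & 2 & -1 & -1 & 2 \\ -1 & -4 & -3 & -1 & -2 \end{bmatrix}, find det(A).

-32

A is block lower-triangular with a 2×2 block and a 3×3 block on the diagonal, so its determinant equals the product of the determinants of the diagonal blocks.
det of the 2×2 block = 4
det of the 3×3 block = -8
det = (4)·(-8) = -32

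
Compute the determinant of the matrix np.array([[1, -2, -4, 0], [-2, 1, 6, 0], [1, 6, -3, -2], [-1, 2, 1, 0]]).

18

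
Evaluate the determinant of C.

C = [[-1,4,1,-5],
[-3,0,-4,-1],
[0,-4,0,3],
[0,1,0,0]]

Expand along row 4 (it has 3 zeros):
  + (1) · M_42   where M_42 = det([-1 1 -5; -3 -4 -1; 0 0 3]) = 21
det = (+1)·(1)·(21) = 21

|C| = 21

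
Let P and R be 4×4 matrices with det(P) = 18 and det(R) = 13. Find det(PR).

det(PR) = det(P)·det(R) = (18)·(13) = 234

The determinant is 234.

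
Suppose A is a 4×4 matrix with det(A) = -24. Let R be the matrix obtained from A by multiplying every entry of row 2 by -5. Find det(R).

120

Scaling one row by -5 multiplies the determinant by -5.
det(R) = (-5)·(-24) = 120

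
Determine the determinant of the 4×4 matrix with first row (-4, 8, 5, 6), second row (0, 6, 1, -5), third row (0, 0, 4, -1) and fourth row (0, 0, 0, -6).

The matrix is upper triangular, so the determinant is the product of the diagonal entries:
det = (-4) · (6) · (4) · (-6) = 576

576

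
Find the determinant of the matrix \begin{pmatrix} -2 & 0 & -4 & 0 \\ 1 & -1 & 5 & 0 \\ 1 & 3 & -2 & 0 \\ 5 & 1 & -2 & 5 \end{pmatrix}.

Expand along column 4 (it has 3 zeros):
  + (5) · M_44   where M_44 = det([-2 0 -4; 1 -1 5; 1 3 -2]) = 10
det = (+1)·(5)·(10) = 50

50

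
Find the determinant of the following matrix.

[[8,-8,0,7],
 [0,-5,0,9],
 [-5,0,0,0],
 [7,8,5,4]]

Expand along row 3 (it has 3 zeros):
  + (-5) · M_31   where M_31 = det([-8 0 7; -5 0 9; 8 5 4]) = 185
det = (+1)·(-5)·(185) = -925

The determinant is -925.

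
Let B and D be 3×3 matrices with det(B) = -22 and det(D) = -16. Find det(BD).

det(BD) = det(B)·det(D) = (-22)·(-16) = 352

|BD| = 352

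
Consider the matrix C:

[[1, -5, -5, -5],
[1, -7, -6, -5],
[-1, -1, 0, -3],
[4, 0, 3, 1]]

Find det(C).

det(C) = -124

Expand along row 3 (it has 1 zero):
  + (-1) · M_31   where M_31 = det([-5 -5 -5; -7 -6 -5; 0 3 1]) = 25
  − (-1) · M_32   where M_32 = det([1 -5 -5; 1 -6 -5; 4 3 1]) = -21
  − (-3) · M_34   where M_34 = det([1 -5 -5; 1 -7 -6; 4 0 3]) = -26
det = (+1)·(-1)·(25) + (-1)·(-1)·(-21) + (-1)·(-3)·(-26) = -124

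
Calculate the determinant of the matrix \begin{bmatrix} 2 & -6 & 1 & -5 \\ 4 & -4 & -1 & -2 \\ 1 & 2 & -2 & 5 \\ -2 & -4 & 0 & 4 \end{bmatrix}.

20

Expand along row 4 (it has 1 zero):
  − (-2) · M_41   where M_41 = det([-6 1 -5; -4 -1 -2; 2 -2 5]) = 20
  + (-4) · M_42   where M_42 = det([2 1 -5; 4 -1 -2; 1 -2 5]) = -5
  + (4) · M_44   where M_44 = det([2 -6 1; 4 -4 -1; 1 2 -2]) = -10
det = (-1)·(-2)·(20) + (+1)·(-4)·(-5) + (+1)·(4)·(-10) = 20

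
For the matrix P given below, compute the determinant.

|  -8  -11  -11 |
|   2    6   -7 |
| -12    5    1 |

|P| = -2132

Expand along row 1:
  + (-8) · |6 -7; 5 1| = (-8)·(6 − (-35)) = -328
  − (-11) · |2 -7; -12 1| = −(-11)·(2 − 84) = -902
  + (-11) · |2 6; -12 5| = (-11)·(10 − (-72)) = -902
Sum: (-328) + (-902) + (-902) = -2132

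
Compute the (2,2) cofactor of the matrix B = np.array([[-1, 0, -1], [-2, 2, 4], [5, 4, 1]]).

Delete row 2 and column 2; the remaining 2×2 submatrix is [-1 -1; 5 1].
Its determinant is (-1)·1 − (-1)·5 = 4.
The cofactor carries sign (−1)^(2+2) = +1, so C_{2,2} = +(4) = 4.

The cofactor is 4.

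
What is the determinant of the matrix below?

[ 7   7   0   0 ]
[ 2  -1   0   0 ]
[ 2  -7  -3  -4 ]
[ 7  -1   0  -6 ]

The matrix is block lower-triangular with a 2×2 block and a 2×2 block on the diagonal, so its determinant equals the product of the determinants of the diagonal blocks.
det of the 2×2 block = -21
det of the 2×2 block = 18
det = (-21)·(18) = -378

-378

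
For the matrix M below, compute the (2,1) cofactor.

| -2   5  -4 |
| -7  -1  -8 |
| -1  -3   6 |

Delete row 2 and column 1; the remaining 2×2 submatrix is [5 -4; -3 6].
Its determinant is 5·6 − (-4)·(-3) = 18.
The cofactor carries sign (−1)^(2+1) = −1, so C_{2,1} = −(18) = -18.

-18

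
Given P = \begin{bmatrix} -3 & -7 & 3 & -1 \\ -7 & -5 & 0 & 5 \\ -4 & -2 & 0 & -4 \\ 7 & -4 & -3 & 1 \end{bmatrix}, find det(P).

1944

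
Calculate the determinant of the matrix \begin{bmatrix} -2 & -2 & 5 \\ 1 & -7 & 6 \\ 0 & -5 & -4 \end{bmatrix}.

Expand along column 1:
  + (-2) · |-7 6; -5 -4| = (-2)·(28 − (-30)) = -116
  − 1 · |-2 5; -5 -4| = −1·(8 − (-25)) = -33
Sum: (-116) + (-33) = -149

-149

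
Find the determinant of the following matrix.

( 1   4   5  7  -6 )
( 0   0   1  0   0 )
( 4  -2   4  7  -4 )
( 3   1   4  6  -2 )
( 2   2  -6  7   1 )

Expand along row 2 (it has 4 zeros):
  − (1) · M_23   where M_23 = det([1 4 7 -6; 4 -2 7 -4; 3 1 6 -2; 2 2 7 1]) = 247
det = (-1)·(1)·(247) = -247

The determinant is -247.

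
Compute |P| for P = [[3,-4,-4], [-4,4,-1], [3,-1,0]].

det(P) = 41

Expand along column 3:
  + (-4) · |-4 4; 3 -1| = (-4)·(4 − 12) = 32
  − (-1) · |3 -4; 3 -1| = −(-1)·(-3 − (-12)) = 9
Sum: (32) + (9) = 41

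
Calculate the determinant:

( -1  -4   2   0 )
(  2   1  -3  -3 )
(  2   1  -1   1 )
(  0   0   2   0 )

Expand along row 4 (it has 3 zeros):
  − (2) · M_43   where M_43 = det([-1 -4 0; 2 1 -3; 2 1 1]) = 28
det = (-1)·(2)·(28) = -56

The determinant is -56.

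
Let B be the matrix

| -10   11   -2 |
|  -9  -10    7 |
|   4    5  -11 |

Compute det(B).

|B| = -1521

Expand along column 1:
  + (-10) · |-10 7; 5 -11| = (-10)·(110 − 35) = -750
  − (-9) · |11 -2; 5 -11| = −(-9)·(-121 − (-10)) = -999
  + 4 · |11 -2; -10 7| = 4·(77 − 20) = 228
Sum: (-750) + (-999) + (228) = -1521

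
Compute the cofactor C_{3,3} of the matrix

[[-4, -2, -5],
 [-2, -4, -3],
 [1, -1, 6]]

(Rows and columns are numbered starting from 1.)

The cofactor is 12.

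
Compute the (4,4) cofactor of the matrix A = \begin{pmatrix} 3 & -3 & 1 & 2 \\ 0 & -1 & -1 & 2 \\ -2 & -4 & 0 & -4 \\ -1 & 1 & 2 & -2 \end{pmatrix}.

-20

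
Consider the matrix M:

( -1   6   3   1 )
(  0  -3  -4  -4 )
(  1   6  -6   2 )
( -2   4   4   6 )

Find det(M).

-498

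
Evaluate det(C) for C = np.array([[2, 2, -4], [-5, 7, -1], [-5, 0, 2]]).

-82

Expand along row 3:
  + (-5) · |2 -4; 7 -1| = (-5)·(-2 − (-28)) = -130
  + 2 · |2 2; -5 7| = 2·(14 − (-10)) = 48
Sum: (-130) + (48) = -82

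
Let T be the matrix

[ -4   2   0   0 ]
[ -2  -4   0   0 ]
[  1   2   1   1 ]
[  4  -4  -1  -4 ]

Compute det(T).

The determinant is -60.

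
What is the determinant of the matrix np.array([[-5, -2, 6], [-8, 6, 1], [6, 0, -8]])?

Expand along row 3:
  + 6 · |-2 6; 6 1| = 6·(-2 − 36) = -228
  + (-8) · |-5 -2; -8 6| = (-8)·(-30 − 16) = 368
Sum: (-228) + (368) = 140

140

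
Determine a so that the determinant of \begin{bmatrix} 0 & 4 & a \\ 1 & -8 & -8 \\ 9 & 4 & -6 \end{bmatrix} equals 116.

Expanding along the column containing a, det(A) is linear in a: det(A) = (76)·a + (-264).
Set (76)·a + (-264) = 116  ⇒  (76)·a = 380  ⇒  a = 5.

a = 5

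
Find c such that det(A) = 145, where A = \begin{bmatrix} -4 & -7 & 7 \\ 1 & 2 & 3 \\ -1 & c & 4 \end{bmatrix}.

c = 6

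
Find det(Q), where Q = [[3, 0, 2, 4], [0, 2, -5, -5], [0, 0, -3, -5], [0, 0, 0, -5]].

90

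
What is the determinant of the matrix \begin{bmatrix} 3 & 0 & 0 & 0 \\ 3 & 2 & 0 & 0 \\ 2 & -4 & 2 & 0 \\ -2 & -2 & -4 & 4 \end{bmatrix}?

The matrix is lower triangular, so the determinant is the product of the diagonal entries:
det = (3) · (2) · (2) · (4) = 48

48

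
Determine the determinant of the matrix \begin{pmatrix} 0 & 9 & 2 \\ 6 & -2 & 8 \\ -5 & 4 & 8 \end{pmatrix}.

Expand along row 1:
  − 9 · |6 8; -5 8| = −9·(48 − (-40)) = -792
  + 2 · |6 -2; -5 4| = 2·(24 − 10) = 28
Sum: (-792) + (28) = -764

-764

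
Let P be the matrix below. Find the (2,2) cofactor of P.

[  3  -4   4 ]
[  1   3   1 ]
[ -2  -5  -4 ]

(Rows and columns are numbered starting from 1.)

Delete row 2 and column 2; the remaining 2×2 submatrix is [3 4; -2 -4].
Its determinant is 3·(-4) − 4·(-2) = -4.
The cofactor carries sign (−1)^(2+2) = +1, so C_{2,2} = +(-4) = -4.

The cofactor is -4.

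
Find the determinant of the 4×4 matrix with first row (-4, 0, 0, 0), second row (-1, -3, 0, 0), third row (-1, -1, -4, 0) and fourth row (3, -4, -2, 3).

-144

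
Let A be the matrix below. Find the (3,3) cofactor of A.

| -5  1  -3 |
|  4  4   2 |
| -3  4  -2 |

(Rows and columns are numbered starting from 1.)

-24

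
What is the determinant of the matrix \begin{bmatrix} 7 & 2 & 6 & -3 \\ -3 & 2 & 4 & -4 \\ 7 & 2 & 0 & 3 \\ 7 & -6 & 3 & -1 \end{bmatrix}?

Expand along row 3 (it has 1 zero):
  + (7) · M_31   where M_31 = det([2 6 -3; 2 4 -4; -6 3 -1]) = 82
  − (2) · M_32   where M_32 = det([7 6 -3; -3 4 -4; 7 3 -1]) = -19
  − (3) · M_34   where M_34 = det([7 2 6; -3 2 4; 7 -6 3]) = 308
det = (+1)·(7)·(82) + (-1)·(2)·(-19) + (-1)·(3)·(308) = -312

-312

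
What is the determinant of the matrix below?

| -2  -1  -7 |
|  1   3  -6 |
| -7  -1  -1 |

-165

Expand along row 1:
  + (-2) · |3 -6; -1 -1| = (-2)·(-3 − 6) = 18
  − (-1) · |1 -6; -7 -1| = −(-1)·(-1 − 42) = -43
  + (-7) · |1 3; -7 -1| = (-7)·(-1 − (-21)) = -140
Sum: (18) + (-43) + (-140) = -165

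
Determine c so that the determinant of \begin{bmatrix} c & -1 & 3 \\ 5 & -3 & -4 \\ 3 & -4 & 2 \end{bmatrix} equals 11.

-1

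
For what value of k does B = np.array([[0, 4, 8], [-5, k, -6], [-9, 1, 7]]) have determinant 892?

8

Expanding along the column containing k, det(B) is linear in k: det(B) = (72)·k + (316).
Set (72)·k + (316) = 892  ⇒  (72)·k = 576  ⇒  k = 8.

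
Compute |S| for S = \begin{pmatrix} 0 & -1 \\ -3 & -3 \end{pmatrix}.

det(S) = 0·(-3) − (-1)·(-3) = 0 − 3 = -3

|S| = -3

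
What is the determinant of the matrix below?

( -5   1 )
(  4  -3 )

det = (-5)·(-3) − 1·4 = 15 − 4 = 11

11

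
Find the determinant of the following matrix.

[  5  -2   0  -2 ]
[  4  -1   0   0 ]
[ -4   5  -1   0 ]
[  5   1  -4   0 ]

The determinant is -110.

Expand along column 4 (it has 3 zeros):
  − (-2) · M_14   where M_14 = det([4 -1 0; -4 5 -1; 5 1 -4]) = -55
det = (-1)·(-2)·(-55) = -110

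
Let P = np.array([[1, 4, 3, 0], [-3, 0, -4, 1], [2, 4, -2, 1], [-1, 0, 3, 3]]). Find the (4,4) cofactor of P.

-76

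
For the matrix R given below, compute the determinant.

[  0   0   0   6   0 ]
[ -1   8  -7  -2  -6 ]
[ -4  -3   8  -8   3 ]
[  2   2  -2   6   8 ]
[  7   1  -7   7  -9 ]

det(R) = 9168

Expand along row 1 (it has 4 zeros):
  − (6) · M_14   where M_14 = det([-1 8 -7 -6; -4 -3 8 3; 2 2 -2 8; 7 1 -7 -9]) = -1528
det = (-1)·(6)·(-1528) = 9168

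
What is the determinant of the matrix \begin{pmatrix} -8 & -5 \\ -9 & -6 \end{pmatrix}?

The determinant is 3.

det = (-8)·(-6) − (-5)·(-9) = 48 − 45 = 3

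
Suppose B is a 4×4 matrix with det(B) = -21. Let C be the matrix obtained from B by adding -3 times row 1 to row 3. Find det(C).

|C| = -21

Adding a multiple of one row to another leaves the determinant unchanged.
det(C) = (1)·(-21) = -21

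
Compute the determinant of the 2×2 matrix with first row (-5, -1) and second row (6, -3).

21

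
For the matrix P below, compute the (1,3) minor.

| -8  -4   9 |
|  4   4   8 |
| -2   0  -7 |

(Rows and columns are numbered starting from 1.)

Delete row 1 and column 3; the remaining 2×2 submatrix is [4 4; -2 0].
Its determinant is 4·0 − 4·(-2) = 8.

The minor is 8.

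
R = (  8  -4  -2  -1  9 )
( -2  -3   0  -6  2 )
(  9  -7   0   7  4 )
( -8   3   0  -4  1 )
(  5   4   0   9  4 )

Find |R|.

det(R) = -3516

Expand along column 3 (it has 4 zeros):
  + (-2) · M_13   where M_13 = det([-2 -3 -6 2; 9 -7 7 4; -8 3 -4 1; 5 4 9 4]) = 1758
det = (+1)·(-2)·(1758) = -3516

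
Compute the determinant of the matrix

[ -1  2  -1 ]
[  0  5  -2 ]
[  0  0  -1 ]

The matrix is upper triangular, so the determinant is the product of the diagonal entries:
det = (-1) · (5) · (-1) = 5

The determinant is 5.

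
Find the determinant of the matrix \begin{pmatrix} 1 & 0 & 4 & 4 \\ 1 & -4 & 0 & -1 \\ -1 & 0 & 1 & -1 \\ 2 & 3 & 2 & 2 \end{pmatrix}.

Expand along column 2 (it has 2 zeros):
  + (-4) · M_22   where M_22 = det([1 4 4; -1 1 -1; 2 2 2]) = -12
  + (3) · M_42   where M_42 = det([1 4 4; 1 0 -1; -1 1 -1]) = 13
det = (+1)·(-4)·(-12) + (+1)·(3)·(13) = 87

The determinant is 87.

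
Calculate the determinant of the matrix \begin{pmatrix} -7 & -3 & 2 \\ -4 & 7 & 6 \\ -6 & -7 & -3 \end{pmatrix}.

Expand along column 1:
  + (-7) · |7 6; -7 -3| = (-7)·(-21 − (-42)) = -147
  − (-4) · |-3 2; -7 -3| = −(-4)·(9 − (-14)) = 92
  + (-6) · |-3 2; 7 6| = (-6)·(-18 − 14) = 192
Sum: (-147) + (92) + (192) = 137

137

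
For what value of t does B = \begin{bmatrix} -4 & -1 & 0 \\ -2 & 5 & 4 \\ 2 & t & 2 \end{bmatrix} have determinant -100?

t = -3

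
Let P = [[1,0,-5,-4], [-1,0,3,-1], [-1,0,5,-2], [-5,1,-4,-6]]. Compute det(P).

Expand along column 2 (it has 3 zeros):
  + (1) · M_42   where M_42 = det([1 -5 -4; -1 3 -1; -1 5 -2]) = 12
det = (+1)·(1)·(12) = 12

12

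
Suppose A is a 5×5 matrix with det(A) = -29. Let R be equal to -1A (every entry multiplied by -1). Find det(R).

det(R) = 29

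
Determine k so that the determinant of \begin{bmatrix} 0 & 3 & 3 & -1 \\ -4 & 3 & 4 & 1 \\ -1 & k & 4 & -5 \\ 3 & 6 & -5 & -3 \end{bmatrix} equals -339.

k = 9

Expanding along the row containing k, det(A) is linear in k: det(A) = (35)·k + (-654).
Set (35)·k + (-654) = -339  ⇒  (35)·k = 315  ⇒  k = 9.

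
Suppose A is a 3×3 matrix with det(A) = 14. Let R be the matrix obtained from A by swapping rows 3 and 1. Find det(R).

-14

Swapping two rows multiplies the determinant by −1.
det(R) = (-1)·(14) = -14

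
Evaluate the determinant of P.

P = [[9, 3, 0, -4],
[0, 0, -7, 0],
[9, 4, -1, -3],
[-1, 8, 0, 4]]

Expand along row 2 (it has 3 zeros):
  − (-7) · M_23   where M_23 = det([9 3 -4; 9 4 -3; -1 8 4]) = -43
det = (-1)·(-7)·(-43) = -301

-301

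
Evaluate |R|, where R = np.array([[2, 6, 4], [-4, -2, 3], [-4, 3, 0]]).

Expand along row 3:
  + (-4) · |6 4; -2 3| = (-4)·(18 − (-8)) = -104
  − 3 · |2 4; -4 3| = −3·(6 − (-16)) = -66
Sum: (-104) + (-66) = -170

-170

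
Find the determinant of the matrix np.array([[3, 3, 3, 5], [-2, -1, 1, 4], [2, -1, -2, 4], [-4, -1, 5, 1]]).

Expand along row 1:
  + (3) · M_11   where M_11 = det([-1 1 4; -1 -2 4; -1 5 1]) = -9
  − (3) · M_12   where M_12 = det([-2 1 4; 2 -2 4; -4 5 1]) = 34
  + (3) · M_13   where M_13 = det([-2 -1 4; 2 -1 4; -4 -1 1]) = -12
  − (5) · M_14   where M_14 = det([-2 -1 1; 2 -1 -2; -4 -1 5]) = 10
det = (+1)·(3)·(-9) + (-1)·(3)·(34) + (+1)·(3)·(-12) + (-1)·(5)·(10) = -215

-215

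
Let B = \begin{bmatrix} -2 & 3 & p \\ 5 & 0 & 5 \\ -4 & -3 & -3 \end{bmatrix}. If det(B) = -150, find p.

p = 7

Expanding along the row containing p, det(B) is linear in p: det(B) = (-15)·p + (-45).
Set (-15)·p + (-45) = -150  ⇒  (-15)·p = -105  ⇒  p = 7.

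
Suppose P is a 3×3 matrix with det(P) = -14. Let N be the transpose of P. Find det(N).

det(Pᵀ) = det(P).
det(N) = (1)·(-14) = -14

|N| = -14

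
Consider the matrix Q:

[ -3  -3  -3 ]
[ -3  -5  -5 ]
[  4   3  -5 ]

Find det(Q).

Expand along row 1:
  + (-3) · |-5 -5; 3 -5| = (-3)·(25 − (-15)) = -120
  − (-3) · |-3 -5; 4 -5| = −(-3)·(15 − (-20)) = 105
  + (-3) · |-3 -5; 4 3| = (-3)·(-9 − (-20)) = -33
Sum: (-120) + (105) + (-33) = -48

-48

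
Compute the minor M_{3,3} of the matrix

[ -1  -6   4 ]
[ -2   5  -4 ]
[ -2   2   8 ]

Delete row 3 and column 3; the remaining 2×2 submatrix is [-1 -6; -2 5].
Its determinant is (-1)·5 − (-6)·(-2) = -17.

The minor is -17.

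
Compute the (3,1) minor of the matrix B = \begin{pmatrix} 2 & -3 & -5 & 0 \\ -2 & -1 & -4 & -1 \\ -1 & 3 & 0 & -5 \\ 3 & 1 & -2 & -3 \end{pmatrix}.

-10

Delete row 3 and column 1; the remaining 3×3 submatrix is [-3 -5 0; -1 -4 -1; 1 -2 -3].
Its determinant is -10.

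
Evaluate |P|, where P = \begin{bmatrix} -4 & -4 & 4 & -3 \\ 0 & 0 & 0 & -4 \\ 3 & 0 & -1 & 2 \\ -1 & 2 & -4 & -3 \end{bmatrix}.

144

Expand along row 2 (it has 3 zeros):
  + (-4) · M_24   where M_24 = det([-4 -4 4; 3 0 -1; -1 2 -4]) = -36
det = (+1)·(-4)·(-36) = 144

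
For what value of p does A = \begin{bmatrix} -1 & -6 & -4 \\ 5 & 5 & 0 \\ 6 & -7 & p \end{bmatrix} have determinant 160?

Expanding along the row containing p, det(A) is linear in p: det(A) = (25)·p + (260).
Set (25)·p + (260) = 160  ⇒  (25)·p = -100  ⇒  p = -4.

p = -4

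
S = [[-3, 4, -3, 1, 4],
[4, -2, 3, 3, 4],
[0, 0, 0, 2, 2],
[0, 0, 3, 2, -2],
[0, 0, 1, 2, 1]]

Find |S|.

S is block upper-triangular with a 2×2 block and a 3×3 block on the diagonal, so its determinant equals the product of the determinants of the diagonal blocks.
det of the 2×2 block = -10
det of the 3×3 block = -2
det = (-10)·(-2) = 20

det(S) = 20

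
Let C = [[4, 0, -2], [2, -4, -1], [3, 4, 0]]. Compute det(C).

Expand along row 1:
  + 4 · |-4 -1; 4 0| = 4·(0 − (-4)) = 16
  + (-2) · |2 -4; 3 4| = (-2)·(8 − (-12)) = -40
Sum: (16) + (-40) = -24

|C| = -24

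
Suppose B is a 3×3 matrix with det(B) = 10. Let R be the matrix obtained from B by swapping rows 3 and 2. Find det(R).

Swapping two rows multiplies the determinant by −1.
det(R) = (-1)·(10) = -10

The determinant is -10.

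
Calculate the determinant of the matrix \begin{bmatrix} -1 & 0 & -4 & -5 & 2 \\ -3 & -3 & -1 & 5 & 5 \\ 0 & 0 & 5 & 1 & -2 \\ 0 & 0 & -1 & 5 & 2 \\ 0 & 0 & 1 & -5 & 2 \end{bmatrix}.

The matrix is block upper-triangular with a 2×2 block and a 3×3 block on the diagonal, so its determinant equals the product of the determinants of the diagonal blocks.
det of the 2×2 block = 3
det of the 3×3 block = 104
det = (3)·(104) = 312

312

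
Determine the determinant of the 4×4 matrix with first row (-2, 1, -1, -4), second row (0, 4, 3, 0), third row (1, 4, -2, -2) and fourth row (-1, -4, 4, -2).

The determinant is -252.

Expand along row 2 (it has 2 zeros):
  + (4) · M_22   where M_22 = det([-2 -1 -4; 1 -2 -2; -1 4 -2]) = -36
  − (3) · M_23   where M_23 = det([-2 1 -4; 1 4 -2; -1 -4 -2]) = 36
det = (+1)·(4)·(-36) + (-1)·(3)·(36) = -252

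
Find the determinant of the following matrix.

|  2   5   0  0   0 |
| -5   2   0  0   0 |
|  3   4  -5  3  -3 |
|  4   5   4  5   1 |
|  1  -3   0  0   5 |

-5365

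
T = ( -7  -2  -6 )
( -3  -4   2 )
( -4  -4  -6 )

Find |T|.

|T| = -148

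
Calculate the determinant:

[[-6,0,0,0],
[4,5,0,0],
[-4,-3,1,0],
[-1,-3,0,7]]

The determinant is -210.

The matrix is lower triangular, so the determinant is the product of the diagonal entries:
det = (-6) · (5) · (1) · (7) = -210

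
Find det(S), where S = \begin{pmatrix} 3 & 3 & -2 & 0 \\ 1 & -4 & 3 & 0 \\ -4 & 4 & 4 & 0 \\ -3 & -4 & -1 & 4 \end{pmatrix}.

det(S) = -432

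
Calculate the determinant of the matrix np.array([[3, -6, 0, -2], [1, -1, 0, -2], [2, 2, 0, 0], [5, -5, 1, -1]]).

-28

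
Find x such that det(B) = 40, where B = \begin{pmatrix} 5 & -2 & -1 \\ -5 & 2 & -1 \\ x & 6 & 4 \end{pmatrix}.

x = -5

Expanding along the column containing x, det(B) is linear in x: det(B) = (4)·x + (60).
Set (4)·x + (60) = 40  ⇒  (4)·x = -20  ⇒  x = -5.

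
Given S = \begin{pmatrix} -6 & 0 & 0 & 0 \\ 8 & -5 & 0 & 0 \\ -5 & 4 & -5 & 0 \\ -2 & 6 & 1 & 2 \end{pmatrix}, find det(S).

|S| = -300

S is lower triangular, so det(S) is the product of the diagonal entries:
det = (-6) · (-5) · (-5) · (2) = -300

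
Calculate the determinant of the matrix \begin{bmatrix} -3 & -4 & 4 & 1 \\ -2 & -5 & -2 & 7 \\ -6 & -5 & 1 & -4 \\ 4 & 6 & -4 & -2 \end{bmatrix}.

The determinant is -104.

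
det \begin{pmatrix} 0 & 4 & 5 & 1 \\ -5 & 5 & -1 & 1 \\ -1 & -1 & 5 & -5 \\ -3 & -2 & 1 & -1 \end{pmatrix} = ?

684

Expand along row 1 (it has 1 zero):
  − (4) · M_12   where M_12 = det([-5 -1 1; -1 5 -5; -3 1 -1]) = 0
  + (5) · M_13   where M_13 = det([-5 5 1; -1 -1 -5; -3 -2 -1]) = 114
  − (1) · M_14   where M_14 = det([-5 5 -1; -1 -1 5; -3 -2 1]) = -114
det = (-1)·(4)·(0) + (+1)·(5)·(114) + (-1)·(1)·(-114) = 684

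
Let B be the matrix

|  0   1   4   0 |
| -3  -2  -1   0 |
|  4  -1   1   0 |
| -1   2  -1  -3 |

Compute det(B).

Expand along column 4 (it has 3 zeros):
  + (-3) · M_44   where M_44 = det([0 1 4; -3 -2 -1; 4 -1 1]) = 43
det = (+1)·(-3)·(43) = -129

The determinant is -129.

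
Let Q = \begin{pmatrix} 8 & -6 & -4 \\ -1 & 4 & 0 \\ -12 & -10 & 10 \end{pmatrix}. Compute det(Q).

Expand along column 3:
  + (-4) · |-1 4; -12 -10| = (-4)·(10 − (-48)) = -232
  + 10 · |8 -6; -1 4| = 10·(32 − 6) = 260
Sum: (-232) + (260) = 28

28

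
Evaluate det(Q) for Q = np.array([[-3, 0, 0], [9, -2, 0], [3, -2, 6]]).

36

Q is lower triangular, so det(Q) is the product of the diagonal entries:
det = (-3) · (-2) · (6) = 36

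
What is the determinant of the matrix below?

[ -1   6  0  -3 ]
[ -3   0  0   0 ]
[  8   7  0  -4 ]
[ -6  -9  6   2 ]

54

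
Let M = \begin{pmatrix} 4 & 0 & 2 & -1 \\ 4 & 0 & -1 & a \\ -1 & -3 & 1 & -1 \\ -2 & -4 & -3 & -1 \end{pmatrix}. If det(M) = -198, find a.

Expanding along the column containing a, det(M) is linear in a: det(M) = (48)·a + (42).
Set (48)·a + (42) = -198  ⇒  (48)·a = -240  ⇒  a = -5.

-5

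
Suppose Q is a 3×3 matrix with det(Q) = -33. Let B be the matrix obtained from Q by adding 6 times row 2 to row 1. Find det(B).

det(B) = -33

Adding a multiple of one row to another leaves the determinant unchanged.
det(B) = (1)·(-33) = -33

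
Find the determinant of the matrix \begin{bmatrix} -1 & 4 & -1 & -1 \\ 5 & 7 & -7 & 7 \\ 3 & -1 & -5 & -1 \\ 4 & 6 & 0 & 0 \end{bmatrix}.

-1224

Expand along row 4 (it has 2 zeros):
  − (4) · M_41   where M_41 = det([4 -1 -1; 7 -7 7; -1 -5 -1]) = 210
  + (6) · M_42   where M_42 = det([-1 -1 -1; 5 -7 7; 3 -5 -1]) = -64
det = (-1)·(4)·(210) + (+1)·(6)·(-64) = -1224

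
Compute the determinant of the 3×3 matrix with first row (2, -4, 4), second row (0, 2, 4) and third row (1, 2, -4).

Expand along column 1:
  + 2 · |2 4; 2 -4| = 2·(-8 − 8) = -32
  + 1 · |-4 4; 2 4| = 1·(-16 − 8) = -24
Sum: (-32) + (-24) = -56

The determinant is -56.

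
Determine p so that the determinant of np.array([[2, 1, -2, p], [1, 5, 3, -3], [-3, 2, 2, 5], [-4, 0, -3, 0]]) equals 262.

Expanding along the column containing p, det(A) is linear in p: det(A) = (67)·p + (530).
Set (67)·p + (530) = 262  ⇒  (67)·p = -268  ⇒  p = -4.

p = -4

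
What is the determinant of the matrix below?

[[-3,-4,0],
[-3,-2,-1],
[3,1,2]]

Expand along row 1:
  + (-3) · |-2 -1; 1 2| = (-3)·(-4 − (-1)) = 9
  − (-4) · |-3 -1; 3 2| = −(-4)·(-6 − (-3)) = -12
Sum: (9) + (-12) = -3

-3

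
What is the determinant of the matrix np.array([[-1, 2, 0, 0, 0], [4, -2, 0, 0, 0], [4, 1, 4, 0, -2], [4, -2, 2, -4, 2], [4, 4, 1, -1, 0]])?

The determinant is -24.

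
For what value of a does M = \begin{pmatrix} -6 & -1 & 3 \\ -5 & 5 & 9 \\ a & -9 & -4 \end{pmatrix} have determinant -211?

0

Expanding along the column containing a, det(M) is linear in a: det(M) = (-24)·a + (-211).
Set (-24)·a + (-211) = -211  ⇒  (-24)·a = 0  ⇒  a = 0.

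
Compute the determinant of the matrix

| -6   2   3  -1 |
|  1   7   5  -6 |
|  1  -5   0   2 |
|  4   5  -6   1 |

The determinant is -191.

Expand along row 3 (it has 1 zero):
  + (1) · M_31   where M_31 = det([2 3 -1; 7 5 -6; 5 -6 1]) = -106
  − (-5) · M_32   where M_32 = det([-6 3 -1; 1 5 -6; 4 -6 1]) = 137
  − (2) · M_34   where M_34 = det([-6 2 3; 1 7 5; 4 5 -6]) = 385
det = (+1)·(1)·(-106) + (-1)·(-5)·(137) + (-1)·(2)·(385) = -191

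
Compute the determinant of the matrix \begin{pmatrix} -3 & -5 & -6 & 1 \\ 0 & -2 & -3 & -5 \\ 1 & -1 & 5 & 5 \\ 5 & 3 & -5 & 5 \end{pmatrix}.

1344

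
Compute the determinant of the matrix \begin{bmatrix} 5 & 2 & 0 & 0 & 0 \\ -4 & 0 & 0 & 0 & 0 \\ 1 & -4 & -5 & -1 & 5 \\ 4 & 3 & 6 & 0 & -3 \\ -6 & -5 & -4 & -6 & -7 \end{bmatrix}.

The matrix is block lower-triangular with a 2×2 block and a 3×3 block on the diagonal, so its determinant equals the product of the determinants of the diagonal blocks.
det of the 2×2 block = 8
det of the 3×3 block = -144
det = (8)·(-144) = -1152

-1152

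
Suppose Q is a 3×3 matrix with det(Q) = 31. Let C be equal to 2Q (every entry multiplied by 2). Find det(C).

For a 3×3 matrix, det(2Q) = 2^3·det(Q) = 8·det(Q).
det(C) = (8)·(31) = 248

|C| = 248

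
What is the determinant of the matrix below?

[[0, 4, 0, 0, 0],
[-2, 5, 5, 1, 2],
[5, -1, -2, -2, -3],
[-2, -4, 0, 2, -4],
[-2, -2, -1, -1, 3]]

Expand along row 1 (it has 4 zeros):
  − (4) · M_12   where M_12 = det([-2 5 1 2; 5 -2 -2 -3; -2 0 2 -4; -2 -1 -1 3]) = 126
det = (-1)·(4)·(126) = -504

The determinant is -504.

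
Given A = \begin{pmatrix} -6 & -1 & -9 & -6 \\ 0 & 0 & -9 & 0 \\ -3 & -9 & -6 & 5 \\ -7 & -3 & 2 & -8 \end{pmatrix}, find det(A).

det(A) = -1251

Expand along row 2 (it has 3 zeros):
  − (-9) · M_23   where M_23 = det([-6 -1 -6; -3 -9 5; -7 -3 -8]) = -139
det = (-1)·(-9)·(-139) = -1251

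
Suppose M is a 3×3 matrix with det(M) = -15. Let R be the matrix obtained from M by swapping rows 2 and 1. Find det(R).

Swapping two rows multiplies the determinant by −1.
det(R) = (-1)·(-15) = 15

15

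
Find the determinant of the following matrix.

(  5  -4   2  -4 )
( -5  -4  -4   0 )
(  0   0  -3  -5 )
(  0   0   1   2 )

The determinant is 40.

The matrix is block upper-triangular with a 2×2 block and a 2×2 block on the diagonal, so its determinant equals the product of the determinants of the diagonal blocks.
det of the 2×2 block = -40
det of the 2×2 block = -1
det = (-40)·(-1) = 40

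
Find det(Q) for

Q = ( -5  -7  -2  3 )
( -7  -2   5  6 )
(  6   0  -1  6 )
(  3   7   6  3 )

Expand along row 3 (it has 1 zero):
  + (6) · M_31   where M_31 = det([-7 -2 3; -2 5 6; 7 6 3]) = -90
  + (-1) · M_33   where M_33 = det([-5 -7 3; -7 -2 6; 3 7 3]) = -162
  − (6) · M_34   where M_34 = det([-5 -7 -2; -7 -2 5; 3 7 6]) = -78
det = (+1)·(6)·(-90) + (+1)·(-1)·(-162) + (-1)·(6)·(-78) = 90

det(Q) = 90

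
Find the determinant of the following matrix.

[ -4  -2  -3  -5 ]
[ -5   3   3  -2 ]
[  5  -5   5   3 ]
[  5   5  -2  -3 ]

The determinant is 2078.

Expand along row 1:
  + (-4) · M_11   where M_11 = det([3 3 -2; -5 5 3; 5 -2 -3]) = 3
  − (-2) · M_12   where M_12 = det([-5 3 -2; 5 5 3; 5 -2 -3]) = 205
  + (-3) · M_13   where M_13 = det([-5 3 -2; 5 -5 3; 5 5 -3]) = -10
  − (-5) · M_14   where M_14 = det([-5 3 3; 5 -5 5; 5 5 -2]) = 330
det = (+1)·(-4)·(3) + (-1)·(-2)·(205) + (+1)·(-3)·(-10) + (-1)·(-5)·(330) = 2078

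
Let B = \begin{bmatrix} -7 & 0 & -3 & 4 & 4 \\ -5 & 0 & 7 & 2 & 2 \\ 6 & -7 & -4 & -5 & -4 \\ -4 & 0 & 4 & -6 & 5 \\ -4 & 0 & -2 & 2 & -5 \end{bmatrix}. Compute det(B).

Expand along column 2 (it has 4 zeros):
  − (-7) · M_32   where M_32 = det([-7 -3 4 4; -5 7 2 2; -4 4 -6 5; -4 -2 2 -5]) = -3692
det = (-1)·(-7)·(-3692) = -25844

-25844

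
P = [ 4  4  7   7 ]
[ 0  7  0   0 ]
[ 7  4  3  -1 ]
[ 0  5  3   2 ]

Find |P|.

|P| = 595

Expand along row 2 (it has 3 zeros):
  + (7) · M_22   where M_22 = det([4 7 7; 7 3 -1; 0 3 2]) = 85
det = (+1)·(7)·(85) = 595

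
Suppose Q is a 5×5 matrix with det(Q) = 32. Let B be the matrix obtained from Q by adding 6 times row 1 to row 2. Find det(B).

32

Adding a multiple of one row to another leaves the determinant unchanged.
det(B) = (1)·(32) = 32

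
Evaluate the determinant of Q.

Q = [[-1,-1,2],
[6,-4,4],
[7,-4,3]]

det(Q) = -6

Expand along row 1:
  + (-1) · |-4 4; -4 3| = (-1)·(-12 − (-16)) = -4
  − (-1) · |6 4; 7 3| = −(-1)·(18 − 28) = -10
  + 2 · |6 -4; 7 -4| = 2·(-24 − (-28)) = 8
Sum: (-4) + (-10) + (8) = -6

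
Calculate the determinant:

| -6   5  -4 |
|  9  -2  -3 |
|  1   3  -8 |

Expand along column 1:
  + (-6) · |-2 -3; 3 -8| = (-6)·(16 − (-9)) = -150
  − 9 · |5 -4; 3 -8| = −9·(-40 − (-12)) = 252
  + 1 · |5 -4; -2 -3| = 1·(-15 − 8) = -23
Sum: (-150) + (252) + (-23) = 79

The determinant is 79.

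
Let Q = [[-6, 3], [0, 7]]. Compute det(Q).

det(Q) = (-6)·7 − 3·0 = -42 − 0 = -42

-42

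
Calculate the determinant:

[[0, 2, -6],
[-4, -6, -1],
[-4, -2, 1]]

Expand along column 1:
  − (-4) · |2 -6; -2 1| = −(-4)·(2 − 12) = -40
  + (-4) · |2 -6; -6 -1| = (-4)·(-2 − 36) = 152
Sum: (-40) + (152) = 112

112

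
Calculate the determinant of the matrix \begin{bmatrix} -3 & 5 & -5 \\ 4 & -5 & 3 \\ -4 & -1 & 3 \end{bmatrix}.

The determinant is 36.

Expand along column 1:
  + (-3) · |-5 3; -1 3| = (-3)·(-15 − (-3)) = 36
  − 4 · |5 -5; -1 3| = −4·(15 − 5) = -40
  + (-4) · |5 -5; -5 3| = (-4)·(15 − 25) = 40
Sum: (36) + (-40) + (40) = 36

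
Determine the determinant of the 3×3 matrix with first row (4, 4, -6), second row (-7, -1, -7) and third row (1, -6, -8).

-646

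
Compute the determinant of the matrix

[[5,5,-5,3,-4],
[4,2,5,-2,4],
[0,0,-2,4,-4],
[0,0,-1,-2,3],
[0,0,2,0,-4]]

240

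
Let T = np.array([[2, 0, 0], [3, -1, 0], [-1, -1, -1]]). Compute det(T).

|T| = 2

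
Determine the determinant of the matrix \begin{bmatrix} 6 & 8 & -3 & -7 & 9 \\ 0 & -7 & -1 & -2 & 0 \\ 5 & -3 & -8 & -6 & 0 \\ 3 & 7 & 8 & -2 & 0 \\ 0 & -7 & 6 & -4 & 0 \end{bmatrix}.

-5256

Expand along column 5 (it has 4 zeros):
  + (9) · M_15   where M_15 = det([0 -7 -1 -2; 5 -3 -8 -6; 3 7 8 -2; 0 -7 6 -4]) = -584
det = (+1)·(9)·(-584) = -5256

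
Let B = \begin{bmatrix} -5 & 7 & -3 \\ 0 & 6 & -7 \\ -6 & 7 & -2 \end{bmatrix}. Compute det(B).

1

Expand along row 2:
  + 6 · |-5 -3; -6 -2| = 6·(10 − 18) = -48
  − (-7) · |-5 7; -6 7| = −(-7)·(-35 − (-42)) = 49
Sum: (-48) + (49) = 1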